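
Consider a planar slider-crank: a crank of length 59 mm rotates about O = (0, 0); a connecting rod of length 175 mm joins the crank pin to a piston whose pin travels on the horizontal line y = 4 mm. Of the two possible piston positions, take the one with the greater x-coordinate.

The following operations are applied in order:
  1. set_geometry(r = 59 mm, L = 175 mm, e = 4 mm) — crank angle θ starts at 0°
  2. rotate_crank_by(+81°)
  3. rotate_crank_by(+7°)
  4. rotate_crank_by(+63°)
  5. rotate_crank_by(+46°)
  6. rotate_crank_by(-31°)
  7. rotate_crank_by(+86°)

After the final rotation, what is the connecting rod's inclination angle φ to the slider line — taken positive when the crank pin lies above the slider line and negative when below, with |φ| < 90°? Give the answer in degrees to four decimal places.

-20.0902

set_geometry: r = 59 mm, L = 175 mm, e = 4 mm; θ ← 0°
rotate_crank_by(+81°): θ ← 0° +81° = 81°
rotate_crank_by(+7°): θ ← 81° +7° = 88°
rotate_crank_by(+63°): θ ← 88° +63° = 151°
rotate_crank_by(+46°): θ ← 151° +46° = 197°
rotate_crank_by(-31°): θ ← 197° -31° = 166°
rotate_crank_by(+86°): θ ← 166° +86° = 252°
crank pin P = (r cos θ, r sin θ) = (-18.232003, -56.112334)
h = r sin θ − e = -56.112334 − 4 = -60.112334
sin φ = h / L = -60.112334 / 175 = -0.34349905
φ = arcsin(-0.34349905) = -20.090199°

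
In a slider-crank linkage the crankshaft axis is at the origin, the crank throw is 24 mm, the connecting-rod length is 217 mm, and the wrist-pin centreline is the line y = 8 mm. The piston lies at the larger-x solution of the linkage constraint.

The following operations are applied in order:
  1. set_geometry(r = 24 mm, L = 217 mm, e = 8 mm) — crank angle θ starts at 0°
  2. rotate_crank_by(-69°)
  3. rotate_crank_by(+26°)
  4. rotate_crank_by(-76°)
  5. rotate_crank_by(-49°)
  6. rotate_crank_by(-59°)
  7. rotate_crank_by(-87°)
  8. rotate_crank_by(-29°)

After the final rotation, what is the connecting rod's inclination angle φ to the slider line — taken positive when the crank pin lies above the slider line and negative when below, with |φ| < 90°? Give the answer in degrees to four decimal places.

-0.2596

set_geometry: r = 24 mm, L = 217 mm, e = 8 mm; θ ← 0°
rotate_crank_by(-69°): θ ← 0° -69° = -69°
rotate_crank_by(+26°): θ ← -69° +26° = -43°
rotate_crank_by(-76°): θ ← -43° -76° = -119°
rotate_crank_by(-49°): θ ← -119° -49° = -168°
rotate_crank_by(-59°): θ ← -168° -59° = -227°
rotate_crank_by(-87°): θ ← -227° -87° = -314°
rotate_crank_by(-29°): θ ← -314° -29° = -343°
crank pin P = (r cos θ, r sin θ) = (22.951314, 7.016921)
h = r sin θ − e = 7.016921 − 8 = -0.983079
sin φ = h / L = -0.983079 / 217 = -0.00453032
φ = arcsin(-0.00453032) = -0.259569°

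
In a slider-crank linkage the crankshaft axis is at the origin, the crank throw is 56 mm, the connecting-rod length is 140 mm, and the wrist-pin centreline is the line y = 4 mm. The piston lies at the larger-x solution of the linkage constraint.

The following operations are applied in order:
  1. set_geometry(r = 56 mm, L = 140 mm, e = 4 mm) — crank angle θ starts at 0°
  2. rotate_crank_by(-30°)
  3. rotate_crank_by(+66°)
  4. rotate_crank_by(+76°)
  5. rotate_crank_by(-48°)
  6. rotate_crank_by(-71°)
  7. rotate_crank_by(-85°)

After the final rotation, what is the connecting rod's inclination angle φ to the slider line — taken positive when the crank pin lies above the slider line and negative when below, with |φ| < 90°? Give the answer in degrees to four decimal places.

-25.3615

set_geometry: r = 56 mm, L = 140 mm, e = 4 mm; θ ← 0°
rotate_crank_by(-30°): θ ← 0° -30° = -30°
rotate_crank_by(+66°): θ ← -30° +66° = 36°
rotate_crank_by(+76°): θ ← 36° +76° = 112°
rotate_crank_by(-48°): θ ← 112° -48° = 64°
rotate_crank_by(-71°): θ ← 64° -71° = -7°
rotate_crank_by(-85°): θ ← -7° -85° = -92°
crank pin P = (r cos θ, r sin θ) = (-1.954372, -55.965886)
h = r sin θ − e = -55.965886 − 4 = -59.965886
sin φ = h / L = -59.965886 / 140 = -0.42832776
φ = arcsin(-0.42832776) = -25.361482°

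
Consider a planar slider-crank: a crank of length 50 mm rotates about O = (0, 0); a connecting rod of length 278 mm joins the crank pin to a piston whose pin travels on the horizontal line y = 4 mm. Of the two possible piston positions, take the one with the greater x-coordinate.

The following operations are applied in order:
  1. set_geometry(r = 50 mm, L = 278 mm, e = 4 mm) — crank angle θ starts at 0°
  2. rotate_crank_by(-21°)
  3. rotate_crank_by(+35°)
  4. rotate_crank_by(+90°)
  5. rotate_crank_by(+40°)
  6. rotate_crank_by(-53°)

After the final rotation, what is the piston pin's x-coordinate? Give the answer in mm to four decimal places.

set_geometry: r = 50 mm, L = 278 mm, e = 4 mm; θ ← 0°
rotate_crank_by(-21°): θ ← 0° -21° = -21°
rotate_crank_by(+35°): θ ← -21° +35° = 14°
rotate_crank_by(+90°): θ ← 14° +90° = 104°
rotate_crank_by(+40°): θ ← 104° +40° = 144°
rotate_crank_by(-53°): θ ← 144° -53° = 91°
crank pin P = (r cos θ, r sin θ) = (-0.872620, 49.992385)
h = r sin θ − e = 49.992385 − 4 = 45.992385
x = r cos θ + √(L² − h²) = -0.872620 + √(77284.0 − 2115.2995) = -0.872620 + 274.169109 = 273.296489

273.2965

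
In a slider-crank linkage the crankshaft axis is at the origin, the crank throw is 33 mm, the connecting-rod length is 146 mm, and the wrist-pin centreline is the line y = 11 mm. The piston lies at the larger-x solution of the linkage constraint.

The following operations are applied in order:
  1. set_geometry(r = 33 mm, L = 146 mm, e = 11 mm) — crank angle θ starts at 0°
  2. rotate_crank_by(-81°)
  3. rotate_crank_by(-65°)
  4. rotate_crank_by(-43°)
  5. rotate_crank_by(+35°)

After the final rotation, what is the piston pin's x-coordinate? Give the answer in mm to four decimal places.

set_geometry: r = 33 mm, L = 146 mm, e = 11 mm; θ ← 0°
rotate_crank_by(-81°): θ ← 0° -81° = -81°
rotate_crank_by(-65°): θ ← -81° -65° = -146°
rotate_crank_by(-43°): θ ← -146° -43° = -189°
rotate_crank_by(+35°): θ ← -189° +35° = -154°
crank pin P = (r cos θ, r sin θ) = (-29.660204, -14.466248)
h = r sin θ − e = -14.466248 − 11 = -25.466248
x = r cos θ + √(L² − h²) = -29.660204 + √(21316.0 − 648.5298) = -29.660204 + 143.761852 = 114.101649

114.1016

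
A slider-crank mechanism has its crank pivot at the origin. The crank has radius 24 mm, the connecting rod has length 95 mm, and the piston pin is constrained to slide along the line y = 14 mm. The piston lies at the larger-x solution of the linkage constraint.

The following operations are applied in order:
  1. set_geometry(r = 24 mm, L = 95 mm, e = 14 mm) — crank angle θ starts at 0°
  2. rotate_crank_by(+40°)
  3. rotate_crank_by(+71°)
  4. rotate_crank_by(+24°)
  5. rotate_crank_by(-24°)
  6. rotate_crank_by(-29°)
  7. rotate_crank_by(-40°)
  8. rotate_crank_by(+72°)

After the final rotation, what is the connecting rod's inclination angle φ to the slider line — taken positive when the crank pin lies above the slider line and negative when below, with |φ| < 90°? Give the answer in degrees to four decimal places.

4.7853

set_geometry: r = 24 mm, L = 95 mm, e = 14 mm; θ ← 0°
rotate_crank_by(+40°): θ ← 0° +40° = 40°
rotate_crank_by(+71°): θ ← 40° +71° = 111°
rotate_crank_by(+24°): θ ← 111° +24° = 135°
rotate_crank_by(-24°): θ ← 135° -24° = 111°
rotate_crank_by(-29°): θ ← 111° -29° = 82°
rotate_crank_by(-40°): θ ← 82° -40° = 42°
rotate_crank_by(+72°): θ ← 42° +72° = 114°
crank pin P = (r cos θ, r sin θ) = (-9.761679, 21.925091)
h = r sin θ − e = 21.925091 − 14 = 7.925091
sin φ = h / L = 7.925091 / 95 = 0.08342201
φ = arcsin(0.08342201) = 4.785290°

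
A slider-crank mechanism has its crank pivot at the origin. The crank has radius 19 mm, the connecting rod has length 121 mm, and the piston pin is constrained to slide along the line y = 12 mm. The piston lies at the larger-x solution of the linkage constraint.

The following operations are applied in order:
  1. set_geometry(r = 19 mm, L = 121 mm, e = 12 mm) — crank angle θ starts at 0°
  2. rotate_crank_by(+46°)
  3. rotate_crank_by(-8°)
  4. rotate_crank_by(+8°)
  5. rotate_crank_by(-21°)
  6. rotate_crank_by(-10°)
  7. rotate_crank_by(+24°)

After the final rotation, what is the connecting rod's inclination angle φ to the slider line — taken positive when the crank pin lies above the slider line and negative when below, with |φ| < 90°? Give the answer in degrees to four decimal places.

set_geometry: r = 19 mm, L = 121 mm, e = 12 mm; θ ← 0°
rotate_crank_by(+46°): θ ← 0° +46° = 46°
rotate_crank_by(-8°): θ ← 46° -8° = 38°
rotate_crank_by(+8°): θ ← 38° +8° = 46°
rotate_crank_by(-21°): θ ← 46° -21° = 25°
rotate_crank_by(-10°): θ ← 25° -10° = 15°
rotate_crank_by(+24°): θ ← 15° +24° = 39°
crank pin P = (r cos θ, r sin θ) = (14.765773, 11.957087)
h = r sin θ − e = 11.957087 − 12 = -0.042913
sin φ = h / L = -0.042913 / 121 = -0.00035465
φ = arcsin(-0.00035465) = -0.020320°

-0.0203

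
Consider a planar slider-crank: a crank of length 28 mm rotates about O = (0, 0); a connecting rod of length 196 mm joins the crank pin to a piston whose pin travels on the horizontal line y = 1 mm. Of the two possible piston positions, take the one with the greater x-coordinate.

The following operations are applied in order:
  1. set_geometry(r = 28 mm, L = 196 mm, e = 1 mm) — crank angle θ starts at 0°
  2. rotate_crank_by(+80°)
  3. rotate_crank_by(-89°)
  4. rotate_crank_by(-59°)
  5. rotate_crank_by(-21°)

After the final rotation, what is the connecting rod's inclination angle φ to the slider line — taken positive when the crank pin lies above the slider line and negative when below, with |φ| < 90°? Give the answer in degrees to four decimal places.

set_geometry: r = 28 mm, L = 196 mm, e = 1 mm; θ ← 0°
rotate_crank_by(+80°): θ ← 0° +80° = 80°
rotate_crank_by(-89°): θ ← 80° -89° = -9°
rotate_crank_by(-59°): θ ← -9° -59° = -68°
rotate_crank_by(-21°): θ ← -68° -21° = -89°
crank pin P = (r cos θ, r sin θ) = (0.488667, -27.995735)
h = r sin θ − e = -27.995735 − 1 = -28.995735
sin φ = h / L = -28.995735 / 196 = -0.14793743
φ = arcsin(-0.14793743) = -8.507416°

-8.5074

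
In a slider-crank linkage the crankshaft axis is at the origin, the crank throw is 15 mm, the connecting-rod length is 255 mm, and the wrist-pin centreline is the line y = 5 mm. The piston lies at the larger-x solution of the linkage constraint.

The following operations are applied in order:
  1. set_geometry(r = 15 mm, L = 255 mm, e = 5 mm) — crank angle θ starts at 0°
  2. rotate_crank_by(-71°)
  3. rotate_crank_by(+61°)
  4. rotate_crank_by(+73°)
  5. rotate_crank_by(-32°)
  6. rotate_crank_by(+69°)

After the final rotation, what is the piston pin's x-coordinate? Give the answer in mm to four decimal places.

set_geometry: r = 15 mm, L = 255 mm, e = 5 mm; θ ← 0°
rotate_crank_by(-71°): θ ← 0° -71° = -71°
rotate_crank_by(+61°): θ ← -71° +61° = -10°
rotate_crank_by(+73°): θ ← -10° +73° = 63°
rotate_crank_by(-32°): θ ← 63° -32° = 31°
rotate_crank_by(+69°): θ ← 31° +69° = 100°
crank pin P = (r cos θ, r sin θ) = (-2.604723, 14.772116)
h = r sin θ − e = 14.772116 − 5 = 9.772116
x = r cos θ + √(L² − h²) = -2.604723 + √(65025.0 − 95.4943) = -2.604723 + 254.812688 = 252.207965

252.2080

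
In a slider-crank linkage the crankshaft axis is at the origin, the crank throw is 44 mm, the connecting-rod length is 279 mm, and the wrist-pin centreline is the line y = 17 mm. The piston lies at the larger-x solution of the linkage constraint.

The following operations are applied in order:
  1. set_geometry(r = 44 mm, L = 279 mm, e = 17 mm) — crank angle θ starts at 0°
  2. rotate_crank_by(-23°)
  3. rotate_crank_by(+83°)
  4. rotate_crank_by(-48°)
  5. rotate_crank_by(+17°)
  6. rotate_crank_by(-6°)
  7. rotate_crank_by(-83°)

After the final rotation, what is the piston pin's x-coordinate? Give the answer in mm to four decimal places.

295.5040

set_geometry: r = 44 mm, L = 279 mm, e = 17 mm; θ ← 0°
rotate_crank_by(-23°): θ ← 0° -23° = -23°
rotate_crank_by(+83°): θ ← -23° +83° = 60°
rotate_crank_by(-48°): θ ← 60° -48° = 12°
rotate_crank_by(+17°): θ ← 12° +17° = 29°
rotate_crank_by(-6°): θ ← 29° -6° = 23°
rotate_crank_by(-83°): θ ← 23° -83° = -60°
crank pin P = (r cos θ, r sin θ) = (22.000000, -38.105118)
h = r sin θ − e = -38.105118 − 17 = -55.105118
x = r cos θ + √(L² − h²) = 22.000000 + √(77841.0 − 3036.5740) = 22.000000 + 273.503978 = 295.503978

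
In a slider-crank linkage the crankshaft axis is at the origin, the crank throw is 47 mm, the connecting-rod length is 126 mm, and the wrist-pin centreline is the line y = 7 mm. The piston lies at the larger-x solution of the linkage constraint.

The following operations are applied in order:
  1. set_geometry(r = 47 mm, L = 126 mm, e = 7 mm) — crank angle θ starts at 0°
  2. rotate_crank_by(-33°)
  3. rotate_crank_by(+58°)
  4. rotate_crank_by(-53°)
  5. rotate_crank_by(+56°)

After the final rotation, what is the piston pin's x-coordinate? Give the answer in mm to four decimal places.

166.5947

set_geometry: r = 47 mm, L = 126 mm, e = 7 mm; θ ← 0°
rotate_crank_by(-33°): θ ← 0° -33° = -33°
rotate_crank_by(+58°): θ ← -33° +58° = 25°
rotate_crank_by(-53°): θ ← 25° -53° = -28°
rotate_crank_by(+56°): θ ← -28° +56° = 28°
crank pin P = (r cos θ, r sin θ) = (41.498537, 22.065163)
h = r sin θ − e = 22.065163 − 7 = 15.065163
x = r cos θ + √(L² − h²) = 41.498537 + √(15876.0 − 226.9591) = 41.498537 + 125.096126 = 166.594663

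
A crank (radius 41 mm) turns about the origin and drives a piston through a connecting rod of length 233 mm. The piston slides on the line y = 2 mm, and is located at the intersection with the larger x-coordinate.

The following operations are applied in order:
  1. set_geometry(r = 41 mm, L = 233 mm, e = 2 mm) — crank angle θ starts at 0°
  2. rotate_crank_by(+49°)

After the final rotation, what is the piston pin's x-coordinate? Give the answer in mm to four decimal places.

258.0938

set_geometry: r = 41 mm, L = 233 mm, e = 2 mm; θ ← 0°
rotate_crank_by(+49°): θ ← 0° +49° = 49°
crank pin P = (r cos θ, r sin θ) = (26.898420, 30.943093)
h = r sin θ − e = 30.943093 − 2 = 28.943093
x = r cos θ + √(L² − h²) = 26.898420 + √(54289.0 − 837.7026) = 26.898420 + 231.195366 = 258.093786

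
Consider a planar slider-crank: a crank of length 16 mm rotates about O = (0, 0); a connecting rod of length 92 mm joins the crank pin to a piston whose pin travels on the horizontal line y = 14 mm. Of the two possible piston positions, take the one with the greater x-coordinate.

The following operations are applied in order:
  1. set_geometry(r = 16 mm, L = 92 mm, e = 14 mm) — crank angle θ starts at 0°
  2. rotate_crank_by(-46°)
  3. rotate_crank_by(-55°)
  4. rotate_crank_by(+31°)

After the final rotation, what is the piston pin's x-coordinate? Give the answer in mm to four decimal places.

set_geometry: r = 16 mm, L = 92 mm, e = 14 mm; θ ← 0°
rotate_crank_by(-46°): θ ← 0° -46° = -46°
rotate_crank_by(-55°): θ ← -46° -55° = -101°
rotate_crank_by(+31°): θ ← -101° +31° = -70°
crank pin P = (r cos θ, r sin θ) = (5.472322, -15.035082)
h = r sin θ − e = -15.035082 − 14 = -29.035082
x = r cos θ + √(L² − h²) = 5.472322 + √(8464.0 − 843.0360) = 5.472322 + 87.298133 = 92.770455

92.7705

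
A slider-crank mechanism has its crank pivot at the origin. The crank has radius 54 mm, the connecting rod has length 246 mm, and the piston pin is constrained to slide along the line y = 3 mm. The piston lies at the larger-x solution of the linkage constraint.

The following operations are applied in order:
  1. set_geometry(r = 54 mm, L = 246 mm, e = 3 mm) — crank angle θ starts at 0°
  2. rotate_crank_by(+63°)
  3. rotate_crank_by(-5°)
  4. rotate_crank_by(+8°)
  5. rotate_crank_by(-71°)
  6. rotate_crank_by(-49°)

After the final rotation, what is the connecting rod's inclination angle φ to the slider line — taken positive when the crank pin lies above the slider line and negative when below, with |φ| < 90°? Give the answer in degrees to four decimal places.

set_geometry: r = 54 mm, L = 246 mm, e = 3 mm; θ ← 0°
rotate_crank_by(+63°): θ ← 0° +63° = 63°
rotate_crank_by(-5°): θ ← 63° -5° = 58°
rotate_crank_by(+8°): θ ← 58° +8° = 66°
rotate_crank_by(-71°): θ ← 66° -71° = -5°
rotate_crank_by(-49°): θ ← -5° -49° = -54°
crank pin P = (r cos θ, r sin θ) = (31.740404, -43.686918)
h = r sin θ − e = -43.686918 − 3 = -46.686918
sin φ = h / L = -46.686918 / 246 = -0.18978422
φ = arcsin(-0.18978422) = -10.940192°

-10.9402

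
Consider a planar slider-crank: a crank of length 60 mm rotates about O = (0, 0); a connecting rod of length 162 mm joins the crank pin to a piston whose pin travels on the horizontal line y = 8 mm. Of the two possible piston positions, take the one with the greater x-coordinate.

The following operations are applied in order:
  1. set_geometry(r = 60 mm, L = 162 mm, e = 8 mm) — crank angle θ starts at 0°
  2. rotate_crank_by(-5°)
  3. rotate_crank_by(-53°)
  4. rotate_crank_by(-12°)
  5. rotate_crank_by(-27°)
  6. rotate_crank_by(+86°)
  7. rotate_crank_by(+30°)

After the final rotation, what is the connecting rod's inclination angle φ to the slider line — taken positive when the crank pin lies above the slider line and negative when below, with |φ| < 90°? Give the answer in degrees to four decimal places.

4.0828

set_geometry: r = 60 mm, L = 162 mm, e = 8 mm; θ ← 0°
rotate_crank_by(-5°): θ ← 0° -5° = -5°
rotate_crank_by(-53°): θ ← -5° -53° = -58°
rotate_crank_by(-12°): θ ← -58° -12° = -70°
rotate_crank_by(-27°): θ ← -70° -27° = -97°
rotate_crank_by(+86°): θ ← -97° +86° = -11°
rotate_crank_by(+30°): θ ← -11° +30° = 19°
crank pin P = (r cos θ, r sin θ) = (56.731115, 19.534089)
h = r sin θ − e = 19.534089 − 8 = 11.534089
sin φ = h / L = 11.534089 / 162 = 0.07119808
φ = arcsin(0.07119808) = 4.082804°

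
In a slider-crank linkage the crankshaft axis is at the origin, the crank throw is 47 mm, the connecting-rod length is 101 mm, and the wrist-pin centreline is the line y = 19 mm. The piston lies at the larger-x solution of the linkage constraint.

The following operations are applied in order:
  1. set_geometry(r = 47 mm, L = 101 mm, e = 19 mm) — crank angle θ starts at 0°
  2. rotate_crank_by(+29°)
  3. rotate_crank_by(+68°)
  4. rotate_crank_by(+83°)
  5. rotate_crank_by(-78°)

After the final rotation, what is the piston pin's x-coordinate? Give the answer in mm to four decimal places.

set_geometry: r = 47 mm, L = 101 mm, e = 19 mm; θ ← 0°
rotate_crank_by(+29°): θ ← 0° +29° = 29°
rotate_crank_by(+68°): θ ← 29° +68° = 97°
rotate_crank_by(+83°): θ ← 97° +83° = 180°
rotate_crank_by(-78°): θ ← 180° -78° = 102°
crank pin P = (r cos θ, r sin θ) = (-9.771849, 45.972937)
h = r sin θ − e = 45.972937 − 19 = 26.972937
x = r cos θ + √(L² − h²) = -9.771849 + √(10201.0 − 727.5393) = -9.771849 + 97.331704 = 87.559855

87.5599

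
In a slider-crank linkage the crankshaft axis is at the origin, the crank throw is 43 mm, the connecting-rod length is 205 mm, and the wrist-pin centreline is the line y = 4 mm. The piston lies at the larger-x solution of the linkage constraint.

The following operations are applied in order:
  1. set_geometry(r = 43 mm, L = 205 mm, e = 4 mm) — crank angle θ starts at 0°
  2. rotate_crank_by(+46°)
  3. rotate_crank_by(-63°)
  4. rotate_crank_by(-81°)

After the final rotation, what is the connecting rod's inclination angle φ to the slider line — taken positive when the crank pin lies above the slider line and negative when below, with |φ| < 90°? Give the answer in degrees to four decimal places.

-13.1339

set_geometry: r = 43 mm, L = 205 mm, e = 4 mm; θ ← 0°
rotate_crank_by(+46°): θ ← 0° +46° = 46°
rotate_crank_by(-63°): θ ← 46° -63° = -17°
rotate_crank_by(-81°): θ ← -17° -81° = -98°
crank pin P = (r cos θ, r sin θ) = (-5.984443, -42.581527)
h = r sin θ − e = -42.581527 − 4 = -46.581527
sin φ = h / L = -46.581527 / 205 = -0.22722696
φ = arcsin(-0.22722696) = -13.133866°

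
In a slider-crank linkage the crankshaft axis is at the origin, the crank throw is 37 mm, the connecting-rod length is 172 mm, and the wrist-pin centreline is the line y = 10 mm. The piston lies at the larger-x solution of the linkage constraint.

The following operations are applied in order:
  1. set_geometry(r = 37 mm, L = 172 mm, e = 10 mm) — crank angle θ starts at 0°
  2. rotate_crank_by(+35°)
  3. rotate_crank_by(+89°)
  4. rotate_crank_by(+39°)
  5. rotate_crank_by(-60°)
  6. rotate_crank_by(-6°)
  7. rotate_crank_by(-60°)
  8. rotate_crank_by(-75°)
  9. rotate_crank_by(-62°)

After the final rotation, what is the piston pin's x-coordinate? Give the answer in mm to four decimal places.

159.1876

set_geometry: r = 37 mm, L = 172 mm, e = 10 mm; θ ← 0°
rotate_crank_by(+35°): θ ← 0° +35° = 35°
rotate_crank_by(+89°): θ ← 35° +89° = 124°
rotate_crank_by(+39°): θ ← 124° +39° = 163°
rotate_crank_by(-60°): θ ← 163° -60° = 103°
rotate_crank_by(-6°): θ ← 103° -6° = 97°
rotate_crank_by(-60°): θ ← 97° -60° = 37°
rotate_crank_by(-75°): θ ← 37° -75° = -38°
rotate_crank_by(-62°): θ ← -38° -62° = -100°
crank pin P = (r cos θ, r sin θ) = (-6.424983, -36.437887)
h = r sin θ − e = -36.437887 − 10 = -46.437887
x = r cos θ + √(L² − h²) = -6.424983 + √(29584.0 − 2156.4773) = -6.424983 + 165.612568 = 159.187585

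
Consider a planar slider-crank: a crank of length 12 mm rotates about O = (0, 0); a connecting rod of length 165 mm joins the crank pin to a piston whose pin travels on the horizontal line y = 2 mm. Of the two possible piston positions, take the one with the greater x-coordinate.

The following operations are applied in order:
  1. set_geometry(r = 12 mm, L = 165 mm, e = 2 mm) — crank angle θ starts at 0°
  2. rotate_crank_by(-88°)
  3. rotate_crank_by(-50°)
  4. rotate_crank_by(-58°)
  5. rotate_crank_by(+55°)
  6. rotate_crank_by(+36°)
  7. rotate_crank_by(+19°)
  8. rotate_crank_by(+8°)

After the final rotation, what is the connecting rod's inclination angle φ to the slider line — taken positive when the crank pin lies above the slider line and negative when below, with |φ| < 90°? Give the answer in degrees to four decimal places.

-4.7759

set_geometry: r = 12 mm, L = 165 mm, e = 2 mm; θ ← 0°
rotate_crank_by(-88°): θ ← 0° -88° = -88°
rotate_crank_by(-50°): θ ← -88° -50° = -138°
rotate_crank_by(-58°): θ ← -138° -58° = -196°
rotate_crank_by(+55°): θ ← -196° +55° = -141°
rotate_crank_by(+36°): θ ← -141° +36° = -105°
rotate_crank_by(+19°): θ ← -105° +19° = -86°
rotate_crank_by(+8°): θ ← -86° +8° = -78°
crank pin P = (r cos θ, r sin θ) = (2.494940, -11.737771)
h = r sin θ − e = -11.737771 − 2 = -13.737771
sin φ = h / L = -13.737771 / 165 = -0.08325922
φ = arcsin(-0.08325922) = -4.775931°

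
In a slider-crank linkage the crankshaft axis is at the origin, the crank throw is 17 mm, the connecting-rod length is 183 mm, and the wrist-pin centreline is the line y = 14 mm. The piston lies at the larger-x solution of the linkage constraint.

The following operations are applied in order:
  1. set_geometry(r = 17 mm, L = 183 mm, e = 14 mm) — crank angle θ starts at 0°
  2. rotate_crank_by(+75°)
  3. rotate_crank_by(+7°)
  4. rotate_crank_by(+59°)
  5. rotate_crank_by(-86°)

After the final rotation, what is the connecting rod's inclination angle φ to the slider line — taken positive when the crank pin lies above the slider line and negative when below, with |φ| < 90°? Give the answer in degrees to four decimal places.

-0.0233

set_geometry: r = 17 mm, L = 183 mm, e = 14 mm; θ ← 0°
rotate_crank_by(+75°): θ ← 0° +75° = 75°
rotate_crank_by(+7°): θ ← 75° +7° = 82°
rotate_crank_by(+59°): θ ← 82° +59° = 141°
rotate_crank_by(-86°): θ ← 141° -86° = 55°
crank pin P = (r cos θ, r sin θ) = (9.750799, 13.925585)
h = r sin θ − e = 13.925585 − 14 = -0.074415
sin φ = h / L = -0.074415 / 183 = -0.00040664
φ = arcsin(-0.00040664) = -0.023299°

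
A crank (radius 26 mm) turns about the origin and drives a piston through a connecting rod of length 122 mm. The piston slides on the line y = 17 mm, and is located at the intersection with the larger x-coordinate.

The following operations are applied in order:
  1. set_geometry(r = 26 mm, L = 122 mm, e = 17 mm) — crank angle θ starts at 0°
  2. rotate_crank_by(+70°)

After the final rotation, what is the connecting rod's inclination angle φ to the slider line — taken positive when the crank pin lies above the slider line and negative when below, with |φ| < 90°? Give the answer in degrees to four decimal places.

set_geometry: r = 26 mm, L = 122 mm, e = 17 mm; θ ← 0°
rotate_crank_by(+70°): θ ← 0° +70° = 70°
crank pin P = (r cos θ, r sin θ) = (8.892524, 24.432008)
h = r sin θ − e = 24.432008 − 17 = 7.432008
sin φ = h / L = 7.432008 / 122 = 0.06091810
φ = arcsin(0.06091810) = 3.492512°

3.4925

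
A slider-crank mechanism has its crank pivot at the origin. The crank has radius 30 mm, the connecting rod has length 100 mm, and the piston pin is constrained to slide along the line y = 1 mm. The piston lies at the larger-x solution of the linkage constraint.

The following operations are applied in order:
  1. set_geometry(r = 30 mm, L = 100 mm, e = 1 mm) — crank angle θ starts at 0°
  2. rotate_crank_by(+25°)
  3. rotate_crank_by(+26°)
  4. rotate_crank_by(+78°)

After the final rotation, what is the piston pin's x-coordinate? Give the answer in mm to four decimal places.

78.5989

set_geometry: r = 30 mm, L = 100 mm, e = 1 mm; θ ← 0°
rotate_crank_by(+25°): θ ← 0° +25° = 25°
rotate_crank_by(+26°): θ ← 25° +26° = 51°
rotate_crank_by(+78°): θ ← 51° +78° = 129°
crank pin P = (r cos θ, r sin θ) = (-18.879612, 23.314379)
h = r sin θ − e = 23.314379 − 1 = 22.314379
x = r cos θ + √(L² − h²) = -18.879612 + √(10000.0 − 497.9315) = -18.879612 + 97.478554 = 78.598942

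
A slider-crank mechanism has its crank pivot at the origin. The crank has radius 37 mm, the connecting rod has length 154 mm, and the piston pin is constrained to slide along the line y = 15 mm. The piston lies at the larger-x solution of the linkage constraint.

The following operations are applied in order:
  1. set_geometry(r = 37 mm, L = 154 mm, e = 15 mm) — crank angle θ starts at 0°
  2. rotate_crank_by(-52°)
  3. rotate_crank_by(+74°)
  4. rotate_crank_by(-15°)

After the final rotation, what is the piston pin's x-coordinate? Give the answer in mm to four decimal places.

set_geometry: r = 37 mm, L = 154 mm, e = 15 mm; θ ← 0°
rotate_crank_by(-52°): θ ← 0° -52° = -52°
rotate_crank_by(+74°): θ ← -52° +74° = 22°
rotate_crank_by(-15°): θ ← 22° -15° = 7°
crank pin P = (r cos θ, r sin θ) = (36.724208, 4.509166)
h = r sin θ − e = 4.509166 − 15 = -10.490834
x = r cos θ + √(L² − h²) = 36.724208 + √(23716.0 − 110.0576) = 36.724208 + 153.642255 = 190.366462

190.3665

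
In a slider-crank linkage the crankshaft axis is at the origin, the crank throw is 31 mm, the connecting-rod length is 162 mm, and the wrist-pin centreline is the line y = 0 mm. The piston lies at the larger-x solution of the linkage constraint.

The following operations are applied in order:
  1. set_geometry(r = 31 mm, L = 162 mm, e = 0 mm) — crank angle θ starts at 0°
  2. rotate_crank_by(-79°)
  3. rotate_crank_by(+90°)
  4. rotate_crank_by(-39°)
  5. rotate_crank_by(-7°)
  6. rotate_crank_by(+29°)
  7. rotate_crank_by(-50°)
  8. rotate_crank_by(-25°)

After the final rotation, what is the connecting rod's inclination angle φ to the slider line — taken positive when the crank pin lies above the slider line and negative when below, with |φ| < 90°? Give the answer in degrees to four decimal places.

-10.8946

set_geometry: r = 31 mm, L = 162 mm, e = 0 mm; θ ← 0°
rotate_crank_by(-79°): θ ← 0° -79° = -79°
rotate_crank_by(+90°): θ ← -79° +90° = 11°
rotate_crank_by(-39°): θ ← 11° -39° = -28°
rotate_crank_by(-7°): θ ← -28° -7° = -35°
rotate_crank_by(+29°): θ ← -35° +29° = -6°
rotate_crank_by(-50°): θ ← -6° -50° = -56°
rotate_crank_by(-25°): θ ← -56° -25° = -81°
crank pin P = (r cos θ, r sin θ) = (4.849468, -30.618339)
h = r sin θ − e = -30.618339 − 0 = -30.618339
sin φ = h / L = -30.618339 / 162 = -0.18900209
φ = arcsin(-0.18900209) = -10.894553°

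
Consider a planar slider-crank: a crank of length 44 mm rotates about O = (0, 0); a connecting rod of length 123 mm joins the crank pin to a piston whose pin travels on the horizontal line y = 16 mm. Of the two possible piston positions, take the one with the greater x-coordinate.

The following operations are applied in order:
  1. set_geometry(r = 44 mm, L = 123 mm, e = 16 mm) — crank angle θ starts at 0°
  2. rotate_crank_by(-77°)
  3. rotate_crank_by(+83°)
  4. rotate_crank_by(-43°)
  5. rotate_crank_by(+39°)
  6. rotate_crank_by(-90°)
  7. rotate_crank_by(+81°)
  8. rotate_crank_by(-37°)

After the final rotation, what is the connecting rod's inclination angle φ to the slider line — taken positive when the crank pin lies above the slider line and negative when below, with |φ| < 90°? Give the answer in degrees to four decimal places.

set_geometry: r = 44 mm, L = 123 mm, e = 16 mm; θ ← 0°
rotate_crank_by(-77°): θ ← 0° -77° = -77°
rotate_crank_by(+83°): θ ← -77° +83° = 6°
rotate_crank_by(-43°): θ ← 6° -43° = -37°
rotate_crank_by(+39°): θ ← -37° +39° = 2°
rotate_crank_by(-90°): θ ← 2° -90° = -88°
rotate_crank_by(+81°): θ ← -88° +81° = -7°
rotate_crank_by(-37°): θ ← -7° -37° = -44°
crank pin P = (r cos θ, r sin θ) = (31.650951, -30.564968)
h = r sin θ − e = -30.564968 − 16 = -46.564968
sin φ = h / L = -46.564968 / 123 = -0.37857698
φ = arcsin(-0.37857698) = -22.245565°

-22.2456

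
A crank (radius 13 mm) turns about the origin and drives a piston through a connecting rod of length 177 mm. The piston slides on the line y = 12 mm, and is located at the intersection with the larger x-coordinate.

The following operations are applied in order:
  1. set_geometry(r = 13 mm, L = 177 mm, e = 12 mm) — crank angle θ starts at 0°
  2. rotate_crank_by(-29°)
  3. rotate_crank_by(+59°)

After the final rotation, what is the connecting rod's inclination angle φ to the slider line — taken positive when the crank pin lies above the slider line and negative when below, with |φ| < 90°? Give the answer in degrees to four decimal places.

set_geometry: r = 13 mm, L = 177 mm, e = 12 mm; θ ← 0°
rotate_crank_by(-29°): θ ← 0° -29° = -29°
rotate_crank_by(+59°): θ ← -29° +59° = 30°
crank pin P = (r cos θ, r sin θ) = (11.258330, 6.500000)
h = r sin θ − e = 6.500000 − 12 = -5.500000
sin φ = h / L = -5.500000 / 177 = -0.03107345
φ = arcsin(-0.03107345) = -1.780664°

-1.7807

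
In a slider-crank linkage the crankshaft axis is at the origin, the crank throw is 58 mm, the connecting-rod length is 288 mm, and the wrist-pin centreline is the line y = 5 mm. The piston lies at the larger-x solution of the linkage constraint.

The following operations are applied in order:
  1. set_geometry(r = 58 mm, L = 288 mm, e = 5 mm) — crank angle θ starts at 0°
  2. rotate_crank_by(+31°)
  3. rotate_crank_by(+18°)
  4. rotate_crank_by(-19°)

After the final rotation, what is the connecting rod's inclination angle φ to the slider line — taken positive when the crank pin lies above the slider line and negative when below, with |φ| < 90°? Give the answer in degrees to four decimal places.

4.7802

set_geometry: r = 58 mm, L = 288 mm, e = 5 mm; θ ← 0°
rotate_crank_by(+31°): θ ← 0° +31° = 31°
rotate_crank_by(+18°): θ ← 31° +18° = 49°
rotate_crank_by(-19°): θ ← 49° -19° = 30°
crank pin P = (r cos θ, r sin θ) = (50.229473, 29.000000)
h = r sin θ − e = 29.000000 − 5 = 24.000000
sin φ = h / L = 24.000000 / 288 = 0.08333333
φ = arcsin(0.08333333) = 4.780192°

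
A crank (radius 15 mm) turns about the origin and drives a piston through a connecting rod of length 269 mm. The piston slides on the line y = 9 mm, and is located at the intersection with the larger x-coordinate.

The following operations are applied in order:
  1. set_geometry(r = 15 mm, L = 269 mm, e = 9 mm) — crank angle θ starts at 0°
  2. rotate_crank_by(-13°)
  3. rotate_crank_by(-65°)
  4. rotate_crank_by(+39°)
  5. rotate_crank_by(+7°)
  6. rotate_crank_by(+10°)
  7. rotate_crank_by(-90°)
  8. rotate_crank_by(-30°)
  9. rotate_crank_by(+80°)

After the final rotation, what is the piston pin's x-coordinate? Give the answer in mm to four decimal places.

set_geometry: r = 15 mm, L = 269 mm, e = 9 mm; θ ← 0°
rotate_crank_by(-13°): θ ← 0° -13° = -13°
rotate_crank_by(-65°): θ ← -13° -65° = -78°
rotate_crank_by(+39°): θ ← -78° +39° = -39°
rotate_crank_by(+7°): θ ← -39° +7° = -32°
rotate_crank_by(+10°): θ ← -32° +10° = -22°
rotate_crank_by(-90°): θ ← -22° -90° = -112°
rotate_crank_by(-30°): θ ← -112° -30° = -142°
rotate_crank_by(+80°): θ ← -142° +80° = -62°
crank pin P = (r cos θ, r sin θ) = (7.042073, -13.244214)
h = r sin θ − e = -13.244214 − 9 = -22.244214
x = r cos θ + √(L² − h²) = 7.042073 + √(72361.0 − 494.8051) = 7.042073 + 268.078710 = 275.120784

275.1208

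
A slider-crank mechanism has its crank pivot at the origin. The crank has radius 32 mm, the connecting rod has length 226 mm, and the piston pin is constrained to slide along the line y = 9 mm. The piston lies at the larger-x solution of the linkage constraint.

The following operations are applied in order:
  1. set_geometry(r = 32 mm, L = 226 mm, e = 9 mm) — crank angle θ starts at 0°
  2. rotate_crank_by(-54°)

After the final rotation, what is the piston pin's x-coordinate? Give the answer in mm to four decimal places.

242.0999

set_geometry: r = 32 mm, L = 226 mm, e = 9 mm; θ ← 0°
rotate_crank_by(-54°): θ ← 0° -54° = -54°
crank pin P = (r cos θ, r sin θ) = (18.809128, -25.888544)
h = r sin θ − e = -25.888544 − 9 = -34.888544
x = r cos θ + √(L² − h²) = 18.809128 + √(51076.0 − 1217.2105) = 18.809128 + 223.290818 = 242.099946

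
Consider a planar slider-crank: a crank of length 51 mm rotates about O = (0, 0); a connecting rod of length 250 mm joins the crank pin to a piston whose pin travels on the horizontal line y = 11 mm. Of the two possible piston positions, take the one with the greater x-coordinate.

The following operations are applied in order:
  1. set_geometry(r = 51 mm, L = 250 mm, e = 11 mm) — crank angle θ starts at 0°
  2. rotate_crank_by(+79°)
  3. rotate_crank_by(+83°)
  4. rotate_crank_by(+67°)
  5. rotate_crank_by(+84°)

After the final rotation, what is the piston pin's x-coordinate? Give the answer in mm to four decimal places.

280.0720

set_geometry: r = 51 mm, L = 250 mm, e = 11 mm; θ ← 0°
rotate_crank_by(+79°): θ ← 0° +79° = 79°
rotate_crank_by(+83°): θ ← 79° +83° = 162°
rotate_crank_by(+67°): θ ← 162° +67° = 229°
rotate_crank_by(+84°): θ ← 229° +84° = 313°
crank pin P = (r cos θ, r sin θ) = (34.781916, -37.299039)
h = r sin θ − e = -37.299039 − 11 = -48.299039
x = r cos θ + √(L² − h²) = 34.781916 + √(62500.0 − 2332.7971) = 34.781916 + 245.290038 = 280.071955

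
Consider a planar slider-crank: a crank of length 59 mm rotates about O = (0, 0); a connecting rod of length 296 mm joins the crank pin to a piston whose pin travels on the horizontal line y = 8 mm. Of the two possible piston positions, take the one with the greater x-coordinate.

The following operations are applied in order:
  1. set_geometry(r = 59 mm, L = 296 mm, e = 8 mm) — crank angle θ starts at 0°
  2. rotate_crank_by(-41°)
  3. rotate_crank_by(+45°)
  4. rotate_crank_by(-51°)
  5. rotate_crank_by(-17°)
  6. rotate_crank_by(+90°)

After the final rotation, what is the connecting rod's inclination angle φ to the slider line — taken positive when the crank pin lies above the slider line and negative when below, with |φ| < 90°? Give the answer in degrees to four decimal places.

3.4600

set_geometry: r = 59 mm, L = 296 mm, e = 8 mm; θ ← 0°
rotate_crank_by(-41°): θ ← 0° -41° = -41°
rotate_crank_by(+45°): θ ← -41° +45° = 4°
rotate_crank_by(-51°): θ ← 4° -51° = -47°
rotate_crank_by(-17°): θ ← -47° -17° = -64°
rotate_crank_by(+90°): θ ← -64° +90° = 26°
crank pin P = (r cos θ, r sin θ) = (53.028849, 25.863898)
h = r sin θ − e = 25.863898 − 8 = 17.863898
sin φ = h / L = 17.863898 / 296 = 0.06035101
φ = arcsin(0.06035101) = 3.459960°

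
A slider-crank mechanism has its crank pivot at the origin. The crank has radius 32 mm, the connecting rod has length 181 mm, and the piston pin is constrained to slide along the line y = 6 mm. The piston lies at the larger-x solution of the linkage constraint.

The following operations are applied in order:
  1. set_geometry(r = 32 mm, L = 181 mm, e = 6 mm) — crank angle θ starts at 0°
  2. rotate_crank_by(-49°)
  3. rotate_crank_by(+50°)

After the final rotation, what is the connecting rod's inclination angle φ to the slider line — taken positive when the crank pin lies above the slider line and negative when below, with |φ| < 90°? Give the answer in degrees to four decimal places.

-1.7228

set_geometry: r = 32 mm, L = 181 mm, e = 6 mm; θ ← 0°
rotate_crank_by(-49°): θ ← 0° -49° = -49°
rotate_crank_by(+50°): θ ← -49° +50° = 1°
crank pin P = (r cos θ, r sin θ) = (31.995126, 0.558477)
h = r sin θ − e = 0.558477 − 6 = -5.441523
sin φ = h / L = -5.441523 / 181 = -0.03006366
φ = arcsin(-0.03006366) = -1.722781°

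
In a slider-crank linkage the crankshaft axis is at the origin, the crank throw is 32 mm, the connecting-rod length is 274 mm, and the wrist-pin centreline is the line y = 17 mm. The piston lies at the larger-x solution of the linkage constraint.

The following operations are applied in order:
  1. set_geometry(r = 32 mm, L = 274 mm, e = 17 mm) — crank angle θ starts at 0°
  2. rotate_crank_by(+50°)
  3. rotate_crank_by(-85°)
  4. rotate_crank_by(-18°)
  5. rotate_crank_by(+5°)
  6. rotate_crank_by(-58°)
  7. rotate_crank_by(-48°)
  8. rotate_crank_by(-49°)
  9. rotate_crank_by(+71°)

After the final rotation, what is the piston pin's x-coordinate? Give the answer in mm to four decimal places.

249.5360

set_geometry: r = 32 mm, L = 274 mm, e = 17 mm; θ ← 0°
rotate_crank_by(+50°): θ ← 0° +50° = 50°
rotate_crank_by(-85°): θ ← 50° -85° = -35°
rotate_crank_by(-18°): θ ← -35° -18° = -53°
rotate_crank_by(+5°): θ ← -53° +5° = -48°
rotate_crank_by(-58°): θ ← -48° -58° = -106°
rotate_crank_by(-48°): θ ← -106° -48° = -154°
rotate_crank_by(-49°): θ ← -154° -49° = -203°
rotate_crank_by(+71°): θ ← -203° +71° = -132°
crank pin P = (r cos θ, r sin θ) = (-21.412179, -23.780634)
h = r sin θ − e = -23.780634 − 17 = -40.780634
x = r cos θ + √(L² − h²) = -21.412179 + √(75076.0 − 1663.0601) = -21.412179 + 270.948224 = 249.536044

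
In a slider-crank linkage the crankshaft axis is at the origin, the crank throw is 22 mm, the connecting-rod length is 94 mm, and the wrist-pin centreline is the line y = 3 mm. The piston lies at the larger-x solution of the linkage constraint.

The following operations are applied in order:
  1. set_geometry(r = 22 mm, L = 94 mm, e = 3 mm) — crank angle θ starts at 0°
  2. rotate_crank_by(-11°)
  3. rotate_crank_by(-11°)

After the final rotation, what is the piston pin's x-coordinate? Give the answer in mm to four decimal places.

set_geometry: r = 22 mm, L = 94 mm, e = 3 mm; θ ← 0°
rotate_crank_by(-11°): θ ← 0° -11° = -11°
rotate_crank_by(-11°): θ ← -11° -11° = -22°
crank pin P = (r cos θ, r sin θ) = (20.398045, -8.241345)
h = r sin θ − e = -8.241345 − 3 = -11.241345
x = r cos θ + √(L² − h²) = 20.398045 + √(8836.0 − 126.3678) = 20.398045 + 93.325410 = 113.723455

113.7235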